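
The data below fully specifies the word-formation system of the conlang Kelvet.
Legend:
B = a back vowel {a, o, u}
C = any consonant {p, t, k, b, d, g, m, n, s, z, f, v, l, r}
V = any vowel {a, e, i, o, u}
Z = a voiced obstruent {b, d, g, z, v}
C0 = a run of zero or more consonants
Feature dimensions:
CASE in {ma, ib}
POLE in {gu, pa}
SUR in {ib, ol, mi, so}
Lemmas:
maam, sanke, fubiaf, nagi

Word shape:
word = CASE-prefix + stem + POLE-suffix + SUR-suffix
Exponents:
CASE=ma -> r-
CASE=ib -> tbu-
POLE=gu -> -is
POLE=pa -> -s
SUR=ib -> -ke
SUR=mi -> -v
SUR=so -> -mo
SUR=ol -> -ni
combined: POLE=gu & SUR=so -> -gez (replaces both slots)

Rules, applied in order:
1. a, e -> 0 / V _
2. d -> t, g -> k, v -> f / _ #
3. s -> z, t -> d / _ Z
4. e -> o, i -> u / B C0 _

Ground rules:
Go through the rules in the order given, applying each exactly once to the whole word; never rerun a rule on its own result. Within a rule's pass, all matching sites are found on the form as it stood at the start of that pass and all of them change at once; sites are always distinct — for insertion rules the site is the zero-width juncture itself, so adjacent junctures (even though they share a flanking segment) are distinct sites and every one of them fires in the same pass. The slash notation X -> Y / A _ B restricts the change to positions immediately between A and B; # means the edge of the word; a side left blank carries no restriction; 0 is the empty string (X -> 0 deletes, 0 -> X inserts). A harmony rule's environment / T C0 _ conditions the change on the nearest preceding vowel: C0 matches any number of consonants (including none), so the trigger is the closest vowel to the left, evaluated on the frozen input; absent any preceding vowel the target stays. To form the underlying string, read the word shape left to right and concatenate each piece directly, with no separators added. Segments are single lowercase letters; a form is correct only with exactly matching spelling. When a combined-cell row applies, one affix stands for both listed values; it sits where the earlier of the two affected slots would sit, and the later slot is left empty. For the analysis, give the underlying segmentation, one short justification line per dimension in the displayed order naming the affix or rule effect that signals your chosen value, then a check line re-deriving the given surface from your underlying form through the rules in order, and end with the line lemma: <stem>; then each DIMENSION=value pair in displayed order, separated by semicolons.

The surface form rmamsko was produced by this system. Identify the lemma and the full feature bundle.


underlying: r-maam-s-ke
CASE=ma - signalled by the affix r-
POLE=pa - signalled by the affix -s
SUR=ib - signalled by the affix -ke
check: rmaamske -> rmamske -> rmamske -> rmamske -> rmamsko
lemma: maam; CASE=ma; POLE=pa; SUR=ib


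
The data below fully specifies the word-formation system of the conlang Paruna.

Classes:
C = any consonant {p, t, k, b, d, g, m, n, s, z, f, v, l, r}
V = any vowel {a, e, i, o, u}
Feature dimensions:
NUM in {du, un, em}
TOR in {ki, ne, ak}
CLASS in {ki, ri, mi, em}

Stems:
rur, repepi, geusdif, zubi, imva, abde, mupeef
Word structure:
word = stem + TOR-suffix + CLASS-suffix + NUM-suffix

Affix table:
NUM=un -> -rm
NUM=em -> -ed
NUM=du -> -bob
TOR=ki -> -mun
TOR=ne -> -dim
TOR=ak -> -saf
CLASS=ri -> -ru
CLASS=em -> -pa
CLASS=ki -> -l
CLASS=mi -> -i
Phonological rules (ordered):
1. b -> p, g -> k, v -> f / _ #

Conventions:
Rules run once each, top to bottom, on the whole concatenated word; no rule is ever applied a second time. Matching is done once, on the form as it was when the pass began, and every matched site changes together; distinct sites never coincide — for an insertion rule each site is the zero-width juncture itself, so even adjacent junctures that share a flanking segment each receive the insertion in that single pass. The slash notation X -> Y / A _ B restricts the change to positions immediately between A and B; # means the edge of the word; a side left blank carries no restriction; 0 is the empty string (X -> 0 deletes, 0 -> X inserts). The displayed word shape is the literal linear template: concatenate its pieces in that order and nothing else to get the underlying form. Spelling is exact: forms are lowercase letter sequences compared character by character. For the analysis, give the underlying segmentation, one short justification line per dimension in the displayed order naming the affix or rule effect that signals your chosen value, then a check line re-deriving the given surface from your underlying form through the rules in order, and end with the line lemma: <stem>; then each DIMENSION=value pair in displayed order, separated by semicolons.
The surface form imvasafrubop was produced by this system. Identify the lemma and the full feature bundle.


underlying: imva-saf-ru-bob
NUM=du - signalled by the affix -bob
TOR=ak - signalled by the affix -saf
CLASS=ri - signalled by the affix -ru
check: imvasafrubob -> imvasafrubop
lemma: imva; NUM=du; TOR=ak; CLASS=ri


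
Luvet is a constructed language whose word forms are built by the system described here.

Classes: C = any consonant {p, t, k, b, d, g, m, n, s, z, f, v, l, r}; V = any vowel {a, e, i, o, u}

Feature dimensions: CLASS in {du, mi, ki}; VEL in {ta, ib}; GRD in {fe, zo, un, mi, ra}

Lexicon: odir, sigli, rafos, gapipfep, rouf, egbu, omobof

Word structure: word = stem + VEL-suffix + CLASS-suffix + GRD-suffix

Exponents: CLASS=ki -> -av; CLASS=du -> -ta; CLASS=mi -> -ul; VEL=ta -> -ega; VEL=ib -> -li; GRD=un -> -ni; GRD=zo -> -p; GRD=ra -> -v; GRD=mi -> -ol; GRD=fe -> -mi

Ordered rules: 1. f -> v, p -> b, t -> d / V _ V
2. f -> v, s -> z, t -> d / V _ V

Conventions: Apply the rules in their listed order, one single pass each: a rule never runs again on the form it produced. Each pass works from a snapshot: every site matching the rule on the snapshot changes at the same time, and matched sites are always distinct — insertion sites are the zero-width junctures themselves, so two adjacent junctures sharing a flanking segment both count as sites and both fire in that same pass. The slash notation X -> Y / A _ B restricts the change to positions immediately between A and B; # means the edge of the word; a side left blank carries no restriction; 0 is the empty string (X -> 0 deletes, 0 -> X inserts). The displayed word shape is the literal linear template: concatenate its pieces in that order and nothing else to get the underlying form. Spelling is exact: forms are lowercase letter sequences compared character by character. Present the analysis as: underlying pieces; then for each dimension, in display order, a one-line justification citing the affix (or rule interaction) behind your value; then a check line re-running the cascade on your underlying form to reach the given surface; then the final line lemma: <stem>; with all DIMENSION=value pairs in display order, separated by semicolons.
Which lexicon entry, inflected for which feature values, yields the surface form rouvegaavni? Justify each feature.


underlying: rouf-ega-av-ni
CLASS=ki - signalled by the affix -av
VEL=ta - signalled by the affix -ega
GRD=un - signalled by the affix -ni
check: roufegaavni -> rouvegaavni -> rouvegaavni
lemma: rouf; CLASS=ki; VEL=ta; GRD=un


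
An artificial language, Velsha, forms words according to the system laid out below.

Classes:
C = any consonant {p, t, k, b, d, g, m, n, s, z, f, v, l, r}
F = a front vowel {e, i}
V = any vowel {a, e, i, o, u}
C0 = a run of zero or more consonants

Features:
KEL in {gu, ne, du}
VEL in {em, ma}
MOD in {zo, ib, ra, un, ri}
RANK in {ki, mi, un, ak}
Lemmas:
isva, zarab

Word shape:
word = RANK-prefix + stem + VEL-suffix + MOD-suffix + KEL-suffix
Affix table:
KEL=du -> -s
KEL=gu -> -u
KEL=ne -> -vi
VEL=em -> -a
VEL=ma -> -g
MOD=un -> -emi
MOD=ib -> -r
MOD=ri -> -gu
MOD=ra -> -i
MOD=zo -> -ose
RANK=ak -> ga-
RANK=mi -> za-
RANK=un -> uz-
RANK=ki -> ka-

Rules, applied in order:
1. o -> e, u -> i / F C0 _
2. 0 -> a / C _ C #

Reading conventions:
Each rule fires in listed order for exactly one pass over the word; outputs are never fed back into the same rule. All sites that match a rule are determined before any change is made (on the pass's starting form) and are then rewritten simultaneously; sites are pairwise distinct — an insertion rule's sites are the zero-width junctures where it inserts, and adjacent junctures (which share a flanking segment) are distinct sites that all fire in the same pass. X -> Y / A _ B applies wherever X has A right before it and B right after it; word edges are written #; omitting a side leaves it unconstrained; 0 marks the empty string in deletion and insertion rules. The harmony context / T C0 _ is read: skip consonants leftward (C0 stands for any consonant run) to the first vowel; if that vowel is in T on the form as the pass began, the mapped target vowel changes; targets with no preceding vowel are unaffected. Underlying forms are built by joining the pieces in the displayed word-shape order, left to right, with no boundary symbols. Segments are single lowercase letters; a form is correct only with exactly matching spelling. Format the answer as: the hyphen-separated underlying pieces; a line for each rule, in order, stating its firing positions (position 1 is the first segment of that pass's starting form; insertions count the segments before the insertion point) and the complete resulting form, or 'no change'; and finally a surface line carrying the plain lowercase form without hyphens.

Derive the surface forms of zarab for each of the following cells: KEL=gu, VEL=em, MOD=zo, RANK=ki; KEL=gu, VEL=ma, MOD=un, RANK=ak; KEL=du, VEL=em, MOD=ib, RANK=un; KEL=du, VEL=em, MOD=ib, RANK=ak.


cell KEL=gu, VEL=em, MOD=zo, RANK=ki:
underlying: ka-zarab-a-ose-u
1. o -> e, u -> i / F C0 _: fires at position(s) 12: kazarabaosei
2. 0 -> a / C _ C #: no change
surface: kazarabaosei

cell KEL=gu, VEL=ma, MOD=un, RANK=ak:
underlying: ga-zarab-g-emi-u
1. o -> e, u -> i / F C0 _: fires at position(s) 12: gazarabgemii
2. 0 -> a / C _ C #: no change
surface: gazarabgemii

cell KEL=du, VEL=em, MOD=ib, RANK=un:
underlying: uz-zarab-a-r-s
1. o -> e, u -> i / F C0 _: no change
2. 0 -> a / C _ C #: inserts after position(s) 9: uzzarabaras
surface: uzzarabaras

cell KEL=du, VEL=em, MOD=ib, RANK=ak:
underlying: ga-zarab-a-r-s
1. o -> e, u -> i / F C0 _: no change
2. 0 -> a / C _ C #: inserts after position(s) 9: gazarabaras
surface: gazarabaras


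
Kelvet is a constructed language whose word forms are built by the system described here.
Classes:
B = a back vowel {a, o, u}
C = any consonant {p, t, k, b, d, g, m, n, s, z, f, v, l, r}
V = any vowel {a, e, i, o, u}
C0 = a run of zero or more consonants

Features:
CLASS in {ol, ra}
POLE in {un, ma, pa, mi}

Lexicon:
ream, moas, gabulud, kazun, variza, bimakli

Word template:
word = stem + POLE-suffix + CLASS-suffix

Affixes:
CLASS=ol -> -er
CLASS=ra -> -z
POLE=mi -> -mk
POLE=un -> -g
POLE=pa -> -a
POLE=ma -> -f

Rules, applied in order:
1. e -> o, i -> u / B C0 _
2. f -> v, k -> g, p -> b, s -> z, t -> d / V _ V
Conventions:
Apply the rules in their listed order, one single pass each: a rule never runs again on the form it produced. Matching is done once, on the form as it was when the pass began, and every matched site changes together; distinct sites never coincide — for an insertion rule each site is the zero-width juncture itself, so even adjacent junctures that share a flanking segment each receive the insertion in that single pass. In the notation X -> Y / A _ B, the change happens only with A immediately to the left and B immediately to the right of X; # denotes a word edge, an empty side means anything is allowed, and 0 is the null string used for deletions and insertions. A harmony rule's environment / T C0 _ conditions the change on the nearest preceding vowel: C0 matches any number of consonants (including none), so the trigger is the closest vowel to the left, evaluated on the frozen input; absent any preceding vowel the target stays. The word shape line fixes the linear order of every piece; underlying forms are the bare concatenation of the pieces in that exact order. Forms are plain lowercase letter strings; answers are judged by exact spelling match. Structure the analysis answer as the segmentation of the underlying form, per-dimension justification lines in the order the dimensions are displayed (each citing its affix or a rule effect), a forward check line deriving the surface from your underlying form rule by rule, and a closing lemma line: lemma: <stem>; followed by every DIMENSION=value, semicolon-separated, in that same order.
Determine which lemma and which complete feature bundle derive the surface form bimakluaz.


underlying: bimakli-a-z
CLASS=ra - signalled by the affix -z
POLE=pa - signalled by the affix -a
check: bimakliaz -> bimakluaz -> bimakluaz
lemma: bimakli; CLASS=ra; POLE=pa


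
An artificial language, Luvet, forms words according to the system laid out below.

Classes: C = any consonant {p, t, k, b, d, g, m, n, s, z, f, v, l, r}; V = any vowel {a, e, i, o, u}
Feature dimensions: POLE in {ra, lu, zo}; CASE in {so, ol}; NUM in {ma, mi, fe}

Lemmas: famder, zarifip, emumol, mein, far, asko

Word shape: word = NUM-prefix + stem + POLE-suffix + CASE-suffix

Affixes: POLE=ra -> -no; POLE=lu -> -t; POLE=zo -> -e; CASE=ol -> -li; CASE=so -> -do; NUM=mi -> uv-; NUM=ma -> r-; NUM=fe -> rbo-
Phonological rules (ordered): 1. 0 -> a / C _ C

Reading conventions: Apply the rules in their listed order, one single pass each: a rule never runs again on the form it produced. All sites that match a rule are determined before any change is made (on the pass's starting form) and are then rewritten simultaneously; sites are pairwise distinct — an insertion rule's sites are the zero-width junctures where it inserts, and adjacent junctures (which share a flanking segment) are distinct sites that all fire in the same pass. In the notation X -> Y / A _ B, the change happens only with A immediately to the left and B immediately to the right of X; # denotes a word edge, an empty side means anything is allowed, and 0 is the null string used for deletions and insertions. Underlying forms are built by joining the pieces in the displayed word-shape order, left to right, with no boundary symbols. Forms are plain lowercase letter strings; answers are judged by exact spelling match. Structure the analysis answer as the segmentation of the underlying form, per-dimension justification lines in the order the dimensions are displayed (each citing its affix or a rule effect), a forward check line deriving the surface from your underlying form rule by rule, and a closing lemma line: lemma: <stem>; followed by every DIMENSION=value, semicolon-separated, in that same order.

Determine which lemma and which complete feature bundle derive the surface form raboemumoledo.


underlying: rbo-emumol-e-do
POLE=zo - signalled by the affix -e
CASE=so - signalled by the affix -do
NUM=fe - signalled by the affix rbo-
check: rboemumoledo -> raboemumoledo
lemma: emumol; POLE=zo; CASE=so; NUM=fe


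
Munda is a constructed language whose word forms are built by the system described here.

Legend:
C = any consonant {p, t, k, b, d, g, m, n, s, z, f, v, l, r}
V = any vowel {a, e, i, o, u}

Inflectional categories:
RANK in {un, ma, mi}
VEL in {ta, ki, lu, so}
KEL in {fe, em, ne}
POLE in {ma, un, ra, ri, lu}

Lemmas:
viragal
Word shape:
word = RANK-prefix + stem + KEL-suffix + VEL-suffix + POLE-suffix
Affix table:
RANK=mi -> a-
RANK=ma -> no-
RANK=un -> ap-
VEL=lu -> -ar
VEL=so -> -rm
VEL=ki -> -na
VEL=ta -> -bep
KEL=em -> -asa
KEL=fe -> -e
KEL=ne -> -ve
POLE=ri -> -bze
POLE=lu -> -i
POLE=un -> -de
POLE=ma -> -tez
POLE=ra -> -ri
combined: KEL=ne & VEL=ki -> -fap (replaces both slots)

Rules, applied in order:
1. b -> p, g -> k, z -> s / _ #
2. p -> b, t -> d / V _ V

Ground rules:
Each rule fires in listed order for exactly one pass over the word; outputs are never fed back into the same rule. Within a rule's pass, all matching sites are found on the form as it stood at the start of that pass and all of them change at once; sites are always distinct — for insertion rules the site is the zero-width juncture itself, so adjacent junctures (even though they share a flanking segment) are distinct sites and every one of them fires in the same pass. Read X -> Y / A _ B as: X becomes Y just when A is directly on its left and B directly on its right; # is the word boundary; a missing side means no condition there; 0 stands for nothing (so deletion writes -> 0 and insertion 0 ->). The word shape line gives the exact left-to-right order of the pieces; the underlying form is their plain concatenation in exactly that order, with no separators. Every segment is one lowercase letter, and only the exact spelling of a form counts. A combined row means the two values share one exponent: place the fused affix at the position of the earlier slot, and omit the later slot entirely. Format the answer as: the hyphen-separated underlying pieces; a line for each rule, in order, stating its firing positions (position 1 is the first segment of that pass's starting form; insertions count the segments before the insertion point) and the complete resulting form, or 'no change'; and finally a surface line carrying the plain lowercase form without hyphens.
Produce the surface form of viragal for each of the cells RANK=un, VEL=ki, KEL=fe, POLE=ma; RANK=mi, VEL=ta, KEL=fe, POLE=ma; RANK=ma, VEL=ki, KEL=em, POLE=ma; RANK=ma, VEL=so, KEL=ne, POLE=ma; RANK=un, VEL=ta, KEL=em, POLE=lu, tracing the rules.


cell RANK=un, VEL=ki, KEL=fe, POLE=ma:
underlying: ap-viragal-e-na-tez
1. b -> p, g -> k, z -> s / _ #: fires at position(s) 15: apviragalenates
2. p -> b, t -> d / V _ V: fires at position(s) 13: apviragalenades
surface: apviragalenades

cell RANK=mi, VEL=ta, KEL=fe, POLE=ma:
underlying: a-viragal-e-bep-tez
1. b -> p, g -> k, z -> s / _ #: fires at position(s) 15: aviragalebeptes
2. p -> b, t -> d / V _ V: no change
surface: aviragalebeptes

cell RANK=ma, VEL=ki, KEL=em, POLE=ma:
underlying: no-viragal-asa-na-tez
1. b -> p, g -> k, z -> s / _ #: fires at position(s) 17: noviragalasanates
2. p -> b, t -> d / V _ V: fires at position(s) 15: noviragalasanades
surface: noviragalasanades

cell RANK=ma, VEL=so, KEL=ne, POLE=ma:
underlying: no-viragal-ve-rm-tez
1. b -> p, g -> k, z -> s / _ #: fires at position(s) 16: noviragalvermtes
2. p -> b, t -> d / V _ V: no change
surface: noviragalvermtes

cell RANK=un, VEL=ta, KEL=em, POLE=lu:
underlying: ap-viragal-asa-bep-i
1. b -> p, g -> k, z -> s / _ #: no change
2. p -> b, t -> d / V _ V: fires at position(s) 15: apviragalasabebi
surface: apviragalasabebi


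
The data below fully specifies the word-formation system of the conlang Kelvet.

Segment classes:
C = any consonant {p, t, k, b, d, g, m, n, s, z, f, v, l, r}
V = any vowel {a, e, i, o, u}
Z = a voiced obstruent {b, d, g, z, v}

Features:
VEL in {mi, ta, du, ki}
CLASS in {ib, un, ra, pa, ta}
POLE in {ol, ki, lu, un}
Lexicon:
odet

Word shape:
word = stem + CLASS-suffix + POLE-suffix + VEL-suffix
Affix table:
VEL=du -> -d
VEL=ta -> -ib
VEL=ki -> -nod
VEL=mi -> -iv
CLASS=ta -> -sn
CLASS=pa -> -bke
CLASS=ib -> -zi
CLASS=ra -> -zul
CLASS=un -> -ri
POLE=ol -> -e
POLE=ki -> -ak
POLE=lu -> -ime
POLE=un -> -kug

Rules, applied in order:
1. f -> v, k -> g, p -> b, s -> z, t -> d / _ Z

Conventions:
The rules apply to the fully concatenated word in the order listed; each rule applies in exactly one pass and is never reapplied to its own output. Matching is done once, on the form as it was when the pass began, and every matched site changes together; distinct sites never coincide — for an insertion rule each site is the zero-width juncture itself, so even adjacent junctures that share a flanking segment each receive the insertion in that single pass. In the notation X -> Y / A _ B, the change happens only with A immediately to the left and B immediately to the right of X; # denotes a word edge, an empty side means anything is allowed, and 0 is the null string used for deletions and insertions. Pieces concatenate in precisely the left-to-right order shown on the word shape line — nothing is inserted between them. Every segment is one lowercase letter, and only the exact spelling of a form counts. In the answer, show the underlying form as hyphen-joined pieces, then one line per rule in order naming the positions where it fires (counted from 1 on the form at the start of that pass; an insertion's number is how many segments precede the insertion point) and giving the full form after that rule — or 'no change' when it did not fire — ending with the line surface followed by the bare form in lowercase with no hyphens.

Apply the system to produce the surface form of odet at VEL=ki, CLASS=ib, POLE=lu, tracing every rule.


underlying: odet-zi-ime-nod
1. f -> v, k -> g, p -> b, s -> z, t -> d / _ Z: fires at position(s) 4: odedziimenod
surface: odedziimenod


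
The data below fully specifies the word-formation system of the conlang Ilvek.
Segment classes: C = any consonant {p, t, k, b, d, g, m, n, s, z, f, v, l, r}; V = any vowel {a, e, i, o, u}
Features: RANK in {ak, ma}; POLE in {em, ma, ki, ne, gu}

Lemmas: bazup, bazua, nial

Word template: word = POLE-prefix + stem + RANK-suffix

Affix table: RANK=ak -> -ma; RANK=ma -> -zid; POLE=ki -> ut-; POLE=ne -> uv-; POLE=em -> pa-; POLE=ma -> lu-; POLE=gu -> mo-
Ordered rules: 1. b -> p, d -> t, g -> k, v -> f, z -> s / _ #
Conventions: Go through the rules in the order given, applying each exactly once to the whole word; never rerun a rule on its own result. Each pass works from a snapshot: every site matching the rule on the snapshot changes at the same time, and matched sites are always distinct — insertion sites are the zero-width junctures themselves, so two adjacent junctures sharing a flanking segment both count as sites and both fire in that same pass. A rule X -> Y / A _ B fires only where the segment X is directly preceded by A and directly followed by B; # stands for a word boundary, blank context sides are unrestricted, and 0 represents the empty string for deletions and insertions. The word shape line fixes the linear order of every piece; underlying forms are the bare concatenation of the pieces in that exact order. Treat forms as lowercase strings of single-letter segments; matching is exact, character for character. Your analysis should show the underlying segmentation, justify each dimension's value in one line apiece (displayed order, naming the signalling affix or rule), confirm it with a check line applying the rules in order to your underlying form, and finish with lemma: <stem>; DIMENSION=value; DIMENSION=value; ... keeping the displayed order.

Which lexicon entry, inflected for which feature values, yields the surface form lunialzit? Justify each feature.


underlying: lu-nial-zid
RANK=ma - signalled by the affix -zid
POLE=ma - signalled by the affix lu-
check: lunialzid -> lunialzit
lemma: nial; RANK=ma; POLE=ma


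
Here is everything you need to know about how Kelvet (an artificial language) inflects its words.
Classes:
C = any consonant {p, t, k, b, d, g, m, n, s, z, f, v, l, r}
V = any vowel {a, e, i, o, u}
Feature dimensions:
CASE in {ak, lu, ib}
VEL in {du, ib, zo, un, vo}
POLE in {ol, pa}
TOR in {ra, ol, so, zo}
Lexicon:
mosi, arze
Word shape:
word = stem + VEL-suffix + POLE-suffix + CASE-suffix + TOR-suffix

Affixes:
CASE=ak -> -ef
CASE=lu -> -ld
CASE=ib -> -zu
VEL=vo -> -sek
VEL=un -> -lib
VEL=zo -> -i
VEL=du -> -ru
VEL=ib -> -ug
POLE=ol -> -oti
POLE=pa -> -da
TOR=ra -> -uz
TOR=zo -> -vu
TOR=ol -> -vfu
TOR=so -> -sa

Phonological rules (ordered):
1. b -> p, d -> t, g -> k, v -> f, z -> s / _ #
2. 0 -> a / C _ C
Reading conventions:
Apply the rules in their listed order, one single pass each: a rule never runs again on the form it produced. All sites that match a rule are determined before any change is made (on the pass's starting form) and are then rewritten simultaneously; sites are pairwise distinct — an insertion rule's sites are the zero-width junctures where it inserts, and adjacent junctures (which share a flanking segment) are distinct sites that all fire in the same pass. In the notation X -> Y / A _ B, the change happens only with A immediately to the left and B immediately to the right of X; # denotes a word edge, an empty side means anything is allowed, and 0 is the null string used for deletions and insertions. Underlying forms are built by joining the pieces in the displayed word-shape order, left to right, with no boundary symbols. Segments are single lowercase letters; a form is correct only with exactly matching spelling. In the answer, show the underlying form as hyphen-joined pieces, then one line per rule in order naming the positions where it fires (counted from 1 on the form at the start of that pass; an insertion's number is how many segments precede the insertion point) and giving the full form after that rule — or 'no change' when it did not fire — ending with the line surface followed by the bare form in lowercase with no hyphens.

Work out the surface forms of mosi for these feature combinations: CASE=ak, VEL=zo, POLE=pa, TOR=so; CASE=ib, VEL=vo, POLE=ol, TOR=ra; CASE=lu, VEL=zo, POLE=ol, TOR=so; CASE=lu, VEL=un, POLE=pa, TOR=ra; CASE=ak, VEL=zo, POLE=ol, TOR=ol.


cell CASE=ak, VEL=zo, POLE=pa, TOR=so:
underlying: mosi-i-da-ef-sa
1. b -> p, d -> t, g -> k, v -> f, z -> s / _ #: no change
2. 0 -> a / C _ C: inserts after position(s) 9: mosiidaefasa
surface: mosiidaefasa

cell CASE=ib, VEL=vo, POLE=ol, TOR=ra:
underlying: mosi-sek-oti-zu-uz
1. b -> p, d -> t, g -> k, v -> f, z -> s / _ #: fires at position(s) 14: mosisekotizuus
2. 0 -> a / C _ C: no change
surface: mosisekotizuus

cell CASE=lu, VEL=zo, POLE=ol, TOR=so:
underlying: mosi-i-oti-ld-sa
1. b -> p, d -> t, g -> k, v -> f, z -> s / _ #: no change
2. 0 -> a / C _ C: inserts after position(s) 9, 10: mosiiotiladasa
surface: mosiiotiladasa

cell CASE=lu, VEL=un, POLE=pa, TOR=ra:
underlying: mosi-lib-da-ld-uz
1. b -> p, d -> t, g -> k, v -> f, z -> s / _ #: fires at position(s) 13: mosilibdaldus
2. 0 -> a / C _ C: inserts after position(s) 7, 10: mosilibadaladus
surface: mosilibadaladus

cell CASE=ak, VEL=zo, POLE=ol, TOR=ol:
underlying: mosi-i-oti-ef-vfu
1. b -> p, d -> t, g -> k, v -> f, z -> s / _ #: no change
2. 0 -> a / C _ C: inserts after position(s) 10, 11: mosiiotiefavafu
surface: mosiiotiefavafu


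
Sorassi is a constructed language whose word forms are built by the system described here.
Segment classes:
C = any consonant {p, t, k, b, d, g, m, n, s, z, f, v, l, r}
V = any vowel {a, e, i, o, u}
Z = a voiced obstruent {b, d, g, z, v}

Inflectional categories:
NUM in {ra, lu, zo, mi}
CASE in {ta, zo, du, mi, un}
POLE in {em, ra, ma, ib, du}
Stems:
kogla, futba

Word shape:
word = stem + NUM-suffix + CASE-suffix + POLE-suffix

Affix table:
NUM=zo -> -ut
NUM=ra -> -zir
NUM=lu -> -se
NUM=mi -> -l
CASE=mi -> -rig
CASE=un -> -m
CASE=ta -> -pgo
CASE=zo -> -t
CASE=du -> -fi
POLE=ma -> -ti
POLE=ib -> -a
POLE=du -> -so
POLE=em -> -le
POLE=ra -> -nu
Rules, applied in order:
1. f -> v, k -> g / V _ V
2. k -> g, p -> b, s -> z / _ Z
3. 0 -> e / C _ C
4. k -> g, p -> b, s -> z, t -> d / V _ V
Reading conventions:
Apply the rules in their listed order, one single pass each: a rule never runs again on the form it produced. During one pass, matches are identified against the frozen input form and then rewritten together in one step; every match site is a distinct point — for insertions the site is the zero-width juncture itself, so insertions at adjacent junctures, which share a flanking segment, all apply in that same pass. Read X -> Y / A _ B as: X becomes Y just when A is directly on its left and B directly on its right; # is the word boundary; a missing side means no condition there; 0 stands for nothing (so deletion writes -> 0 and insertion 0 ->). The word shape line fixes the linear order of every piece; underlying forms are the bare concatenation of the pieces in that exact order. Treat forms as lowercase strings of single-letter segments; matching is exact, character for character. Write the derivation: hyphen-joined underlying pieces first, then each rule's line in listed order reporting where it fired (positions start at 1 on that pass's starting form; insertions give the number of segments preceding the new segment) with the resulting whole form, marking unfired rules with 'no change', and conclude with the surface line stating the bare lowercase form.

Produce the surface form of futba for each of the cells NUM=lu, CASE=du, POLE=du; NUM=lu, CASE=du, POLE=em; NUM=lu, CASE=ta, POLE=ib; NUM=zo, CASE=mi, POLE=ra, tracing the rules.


cell NUM=lu, CASE=du, POLE=du:
underlying: futba-se-fi-so
1. f -> v, k -> g / V _ V: fires at position(s) 8: futbaseviso
2. k -> g, p -> b, s -> z / _ Z: no change
3. 0 -> e / C _ C: inserts after position(s) 3: futebaseviso
4. k -> g, p -> b, s -> z, t -> d / V _ V: fires at position(s) 3, 7, 11: fudebazevizo
surface: fudebazevizo

cell NUM=lu, CASE=du, POLE=em:
underlying: futba-se-fi-le
1. f -> v, k -> g / V _ V: fires at position(s) 8: futbasevile
2. k -> g, p -> b, s -> z / _ Z: no change
3. 0 -> e / C _ C: inserts after position(s) 3: futebasevile
4. k -> g, p -> b, s -> z, t -> d / V _ V: fires at position(s) 3, 7: fudebazevile
surface: fudebazevile

cell NUM=lu, CASE=ta, POLE=ib:
underlying: futba-se-pgo-a
1. f -> v, k -> g / V _ V: no change
2. k -> g, p -> b, s -> z / _ Z: fires at position(s) 8: futbasebgoa
3. 0 -> e / C _ C: inserts after position(s) 3, 8: futebasebegoa
4. k -> g, p -> b, s -> z, t -> d / V _ V: fires at position(s) 3, 7: fudebazebegoa
surface: fudebazebegoa

cell NUM=zo, CASE=mi, POLE=ra:
underlying: futba-ut-rig-nu
1. f -> v, k -> g / V _ V: no change
2. k -> g, p -> b, s -> z / _ Z: no change
3. 0 -> e / C _ C: inserts after position(s) 3, 7, 10: futebauterigenu
4. k -> g, p -> b, s -> z, t -> d / V _ V: fires at position(s) 3, 8: fudebauderigenu
surface: fudebauderigenu


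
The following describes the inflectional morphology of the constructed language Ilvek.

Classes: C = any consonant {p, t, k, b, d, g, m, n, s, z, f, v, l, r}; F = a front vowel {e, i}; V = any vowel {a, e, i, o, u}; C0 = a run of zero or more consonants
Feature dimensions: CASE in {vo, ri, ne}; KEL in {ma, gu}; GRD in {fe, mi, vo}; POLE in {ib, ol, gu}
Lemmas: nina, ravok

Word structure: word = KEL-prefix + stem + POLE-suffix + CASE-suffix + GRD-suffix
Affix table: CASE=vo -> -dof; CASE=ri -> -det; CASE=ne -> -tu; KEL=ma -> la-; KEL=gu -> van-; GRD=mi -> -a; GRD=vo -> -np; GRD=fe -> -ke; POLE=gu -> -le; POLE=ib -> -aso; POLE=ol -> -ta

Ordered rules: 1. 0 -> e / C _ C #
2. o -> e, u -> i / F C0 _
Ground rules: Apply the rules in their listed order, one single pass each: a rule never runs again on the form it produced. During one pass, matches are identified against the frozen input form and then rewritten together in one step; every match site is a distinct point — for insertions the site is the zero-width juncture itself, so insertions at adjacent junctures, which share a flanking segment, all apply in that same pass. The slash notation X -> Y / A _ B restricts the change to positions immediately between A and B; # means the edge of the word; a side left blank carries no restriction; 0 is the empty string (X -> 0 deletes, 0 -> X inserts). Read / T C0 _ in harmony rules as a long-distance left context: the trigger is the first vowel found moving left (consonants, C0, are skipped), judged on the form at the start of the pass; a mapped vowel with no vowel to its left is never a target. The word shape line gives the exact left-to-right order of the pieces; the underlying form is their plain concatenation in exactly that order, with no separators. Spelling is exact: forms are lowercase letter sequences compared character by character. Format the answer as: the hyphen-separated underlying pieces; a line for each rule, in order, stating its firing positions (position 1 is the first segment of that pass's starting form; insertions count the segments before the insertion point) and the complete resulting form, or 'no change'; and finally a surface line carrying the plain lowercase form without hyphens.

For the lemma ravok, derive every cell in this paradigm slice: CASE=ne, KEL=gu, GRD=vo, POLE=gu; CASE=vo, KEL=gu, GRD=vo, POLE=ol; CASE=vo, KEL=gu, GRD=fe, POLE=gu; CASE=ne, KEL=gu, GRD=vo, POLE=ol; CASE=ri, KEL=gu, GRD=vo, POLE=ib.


cell CASE=ne, KEL=gu, GRD=vo, POLE=gu:
underlying: van-ravok-le-tu-np
1. 0 -> e / C _ C #: inserts after position(s) 13: vanravokletunep
2. o -> e, u -> i / F C0 _: fires at position(s) 12: vanravokletinep
surface: vanravokletinep

cell CASE=vo, KEL=gu, GRD=vo, POLE=ol:
underlying: van-ravok-ta-dof-np
1. 0 -> e / C _ C #: inserts after position(s) 14: vanravoktadofnep
2. o -> e, u -> i / F C0 _: no change
surface: vanravoktadofnep

cell CASE=vo, KEL=gu, GRD=fe, POLE=gu:
underlying: van-ravok-le-dof-ke
1. 0 -> e / C _ C #: no change
2. o -> e, u -> i / F C0 _: fires at position(s) 12: vanravokledefke
surface: vanravokledefke

cell CASE=ne, KEL=gu, GRD=vo, POLE=ol:
underlying: van-ravok-ta-tu-np
1. 0 -> e / C _ C #: inserts after position(s) 13: vanravoktatunep
2. o -> e, u -> i / F C0 _: no change
surface: vanravoktatunep

cell CASE=ri, KEL=gu, GRD=vo, POLE=ib:
underlying: van-ravok-aso-det-np
1. 0 -> e / C _ C #: inserts after position(s) 15: vanravokasodetnep
2. o -> e, u -> i / F C0 _: no change
surface: vanravokasodetnep


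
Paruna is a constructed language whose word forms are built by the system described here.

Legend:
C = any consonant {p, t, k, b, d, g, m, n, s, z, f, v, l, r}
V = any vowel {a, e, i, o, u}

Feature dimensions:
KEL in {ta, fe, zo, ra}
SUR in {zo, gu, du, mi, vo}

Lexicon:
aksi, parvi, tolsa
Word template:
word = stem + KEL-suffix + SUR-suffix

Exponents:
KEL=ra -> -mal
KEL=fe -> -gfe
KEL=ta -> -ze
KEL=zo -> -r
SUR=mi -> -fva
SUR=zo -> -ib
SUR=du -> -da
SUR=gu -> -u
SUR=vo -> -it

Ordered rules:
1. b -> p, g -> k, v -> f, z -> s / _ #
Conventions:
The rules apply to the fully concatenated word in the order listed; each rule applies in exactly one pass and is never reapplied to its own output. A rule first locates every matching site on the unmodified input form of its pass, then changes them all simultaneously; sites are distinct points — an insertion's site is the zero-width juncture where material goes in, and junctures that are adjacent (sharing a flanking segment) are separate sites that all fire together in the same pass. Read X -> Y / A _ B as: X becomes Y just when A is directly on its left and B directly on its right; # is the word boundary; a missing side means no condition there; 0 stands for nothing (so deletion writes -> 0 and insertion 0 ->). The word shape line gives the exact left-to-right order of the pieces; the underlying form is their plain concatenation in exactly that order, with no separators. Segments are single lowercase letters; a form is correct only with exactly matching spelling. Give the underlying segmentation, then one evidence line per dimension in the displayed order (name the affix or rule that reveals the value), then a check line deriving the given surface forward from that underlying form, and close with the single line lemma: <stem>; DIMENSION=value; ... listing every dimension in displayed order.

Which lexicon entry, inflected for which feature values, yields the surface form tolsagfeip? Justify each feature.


underlying: tolsa-gfe-ib
KEL=fe - signalled by the affix -gfe
SUR=zo - signalled by the affix -ib
check: tolsagfeib -> tolsagfeip
lemma: tolsa; KEL=fe; SUR=zo


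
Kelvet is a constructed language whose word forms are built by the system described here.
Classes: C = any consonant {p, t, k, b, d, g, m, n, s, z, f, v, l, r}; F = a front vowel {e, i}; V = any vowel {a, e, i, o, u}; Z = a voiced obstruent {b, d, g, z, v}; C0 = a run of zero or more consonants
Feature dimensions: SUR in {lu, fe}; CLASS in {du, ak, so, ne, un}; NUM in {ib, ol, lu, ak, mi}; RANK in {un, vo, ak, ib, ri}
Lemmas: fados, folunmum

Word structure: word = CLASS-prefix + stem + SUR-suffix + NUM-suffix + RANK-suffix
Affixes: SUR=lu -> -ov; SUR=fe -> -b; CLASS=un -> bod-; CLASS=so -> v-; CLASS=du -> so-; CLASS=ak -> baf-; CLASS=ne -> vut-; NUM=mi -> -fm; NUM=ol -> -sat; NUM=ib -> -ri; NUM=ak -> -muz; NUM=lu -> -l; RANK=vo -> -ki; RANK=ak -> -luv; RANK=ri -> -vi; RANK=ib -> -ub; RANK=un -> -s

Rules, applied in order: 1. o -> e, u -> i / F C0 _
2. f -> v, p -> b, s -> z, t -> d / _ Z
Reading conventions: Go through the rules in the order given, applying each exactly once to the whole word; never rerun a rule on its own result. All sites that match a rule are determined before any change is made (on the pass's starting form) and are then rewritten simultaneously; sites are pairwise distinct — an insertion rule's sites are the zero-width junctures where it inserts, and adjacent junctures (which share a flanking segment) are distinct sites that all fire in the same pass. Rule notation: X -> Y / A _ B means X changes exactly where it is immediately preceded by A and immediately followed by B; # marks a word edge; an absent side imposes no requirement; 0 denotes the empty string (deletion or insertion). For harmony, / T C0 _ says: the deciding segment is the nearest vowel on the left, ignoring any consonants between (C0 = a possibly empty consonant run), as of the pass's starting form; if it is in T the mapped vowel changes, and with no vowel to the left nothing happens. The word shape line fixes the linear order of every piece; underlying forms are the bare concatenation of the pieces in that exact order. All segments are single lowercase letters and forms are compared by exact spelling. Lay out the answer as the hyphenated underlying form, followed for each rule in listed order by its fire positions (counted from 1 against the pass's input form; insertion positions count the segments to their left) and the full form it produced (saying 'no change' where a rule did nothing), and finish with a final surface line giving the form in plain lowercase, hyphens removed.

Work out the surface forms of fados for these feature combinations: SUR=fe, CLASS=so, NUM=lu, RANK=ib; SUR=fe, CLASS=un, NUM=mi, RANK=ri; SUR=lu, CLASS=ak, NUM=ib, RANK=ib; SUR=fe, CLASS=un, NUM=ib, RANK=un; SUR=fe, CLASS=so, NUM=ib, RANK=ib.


cell SUR=fe, CLASS=so, NUM=lu, RANK=ib:
underlying: v-fados-b-l-ub
1. o -> e, u -> i / F C0 _: no change
2. f -> v, p -> b, s -> z, t -> d / _ Z: fires at position(s) 6: vfadozblub
surface: vfadozblub

cell SUR=fe, CLASS=un, NUM=mi, RANK=ri:
underlying: bod-fados-b-fm-vi
1. o -> e, u -> i / F C0 _: no change
2. f -> v, p -> b, s -> z, t -> d / _ Z: fires at position(s) 8: bodfadozbfmvi
surface: bodfadozbfmvi

cell SUR=lu, CLASS=ak, NUM=ib, RANK=ib:
underlying: baf-fados-ov-ri-ub
1. o -> e, u -> i / F C0 _: fires at position(s) 13: baffadosovriib
2. f -> v, p -> b, s -> z, t -> d / _ Z: no change
surface: baffadosovriib

cell SUR=fe, CLASS=un, NUM=ib, RANK=un:
underlying: bod-fados-b-ri-s
1. o -> e, u -> i / F C0 _: no change
2. f -> v, p -> b, s -> z, t -> d / _ Z: fires at position(s) 8: bodfadozbris
surface: bodfadozbris

cell SUR=fe, CLASS=so, NUM=ib, RANK=ib:
underlying: v-fados-b-ri-ub
1. o -> e, u -> i / F C0 _: fires at position(s) 10: vfadosbriib
2. f -> v, p -> b, s -> z, t -> d / _ Z: fires at position(s) 6: vfadozbriib
surface: vfadozbriib


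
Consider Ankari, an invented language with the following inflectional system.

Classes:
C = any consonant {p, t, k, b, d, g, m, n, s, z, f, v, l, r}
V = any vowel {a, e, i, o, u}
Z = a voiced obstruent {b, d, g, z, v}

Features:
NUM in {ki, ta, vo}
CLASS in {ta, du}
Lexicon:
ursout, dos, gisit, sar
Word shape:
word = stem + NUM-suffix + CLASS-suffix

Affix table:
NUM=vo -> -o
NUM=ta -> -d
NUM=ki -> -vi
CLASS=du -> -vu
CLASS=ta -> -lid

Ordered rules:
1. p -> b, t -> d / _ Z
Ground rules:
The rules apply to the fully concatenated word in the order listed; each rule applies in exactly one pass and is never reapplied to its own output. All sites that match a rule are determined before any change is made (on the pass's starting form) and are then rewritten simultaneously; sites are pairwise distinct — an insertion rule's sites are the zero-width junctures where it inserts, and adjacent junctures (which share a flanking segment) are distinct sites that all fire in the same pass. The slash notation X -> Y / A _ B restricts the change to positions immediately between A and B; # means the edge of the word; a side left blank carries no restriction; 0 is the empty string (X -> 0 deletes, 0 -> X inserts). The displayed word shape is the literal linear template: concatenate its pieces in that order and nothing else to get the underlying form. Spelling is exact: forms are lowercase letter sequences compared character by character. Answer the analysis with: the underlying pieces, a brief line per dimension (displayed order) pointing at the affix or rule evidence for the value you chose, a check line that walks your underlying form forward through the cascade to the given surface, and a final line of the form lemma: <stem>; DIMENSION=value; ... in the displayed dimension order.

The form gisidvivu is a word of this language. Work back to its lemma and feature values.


underlying: gisit-vi-vu
NUM=ki - signalled by the affix -vi
CLASS=du - signalled by the affix -vu
check: gisitvivu -> gisidvivu
lemma: gisit; NUM=ki; CLASS=du
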